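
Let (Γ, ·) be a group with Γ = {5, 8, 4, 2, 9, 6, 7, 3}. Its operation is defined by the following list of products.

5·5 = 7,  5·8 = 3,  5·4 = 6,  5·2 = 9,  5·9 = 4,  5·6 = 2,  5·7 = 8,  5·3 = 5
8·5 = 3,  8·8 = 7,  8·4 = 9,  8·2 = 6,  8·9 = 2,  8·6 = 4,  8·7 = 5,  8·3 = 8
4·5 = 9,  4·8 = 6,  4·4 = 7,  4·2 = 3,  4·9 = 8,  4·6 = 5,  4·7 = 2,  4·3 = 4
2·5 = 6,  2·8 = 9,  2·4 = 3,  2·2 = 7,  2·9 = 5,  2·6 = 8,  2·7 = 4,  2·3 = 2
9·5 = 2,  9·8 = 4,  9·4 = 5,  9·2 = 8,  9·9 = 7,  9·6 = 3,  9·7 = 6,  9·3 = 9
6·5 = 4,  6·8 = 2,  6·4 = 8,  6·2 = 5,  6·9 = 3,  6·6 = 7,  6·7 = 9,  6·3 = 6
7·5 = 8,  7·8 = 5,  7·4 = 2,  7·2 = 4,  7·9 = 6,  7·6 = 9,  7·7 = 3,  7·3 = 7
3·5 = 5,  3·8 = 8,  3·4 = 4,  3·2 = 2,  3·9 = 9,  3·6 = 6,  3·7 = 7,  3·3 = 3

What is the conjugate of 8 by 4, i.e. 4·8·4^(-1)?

5

The identity is 3. In row 4, the entry 3 sits in column 2, so 4^(-1) = 2.
4·8 = 6
6·2 = 5
(Structurally, Γ here is isomorphic to the quaternion group Q_8.)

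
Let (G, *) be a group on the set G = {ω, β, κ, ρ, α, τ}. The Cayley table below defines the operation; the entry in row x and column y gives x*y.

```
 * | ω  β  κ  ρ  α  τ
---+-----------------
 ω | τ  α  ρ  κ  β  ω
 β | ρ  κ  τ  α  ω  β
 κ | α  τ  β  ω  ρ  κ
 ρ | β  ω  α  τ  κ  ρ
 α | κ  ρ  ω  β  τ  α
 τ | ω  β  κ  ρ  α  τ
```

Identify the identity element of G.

τ

The identity e satisfies e*x = x for all x, so its row in the table reproduces the column headers.
Row τ reads: ω, β, κ, ρ, α, τ — exactly the header order. So τ is the identity.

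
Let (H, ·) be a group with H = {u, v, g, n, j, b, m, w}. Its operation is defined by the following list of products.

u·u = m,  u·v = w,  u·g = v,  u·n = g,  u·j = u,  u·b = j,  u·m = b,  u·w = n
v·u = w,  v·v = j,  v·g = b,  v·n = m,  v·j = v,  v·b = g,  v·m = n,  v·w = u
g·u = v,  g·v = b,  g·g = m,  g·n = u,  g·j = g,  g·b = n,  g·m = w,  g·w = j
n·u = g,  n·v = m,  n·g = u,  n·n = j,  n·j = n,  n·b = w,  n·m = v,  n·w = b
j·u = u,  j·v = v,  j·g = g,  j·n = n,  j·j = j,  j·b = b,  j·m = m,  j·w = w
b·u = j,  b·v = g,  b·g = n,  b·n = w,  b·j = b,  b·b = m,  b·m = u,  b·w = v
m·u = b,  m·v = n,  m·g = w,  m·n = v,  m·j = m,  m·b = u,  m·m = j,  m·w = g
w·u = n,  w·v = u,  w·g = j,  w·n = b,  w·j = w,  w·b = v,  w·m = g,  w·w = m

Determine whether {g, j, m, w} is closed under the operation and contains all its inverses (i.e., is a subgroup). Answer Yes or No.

{g, j, m, w} contains the identity j.
Checking products: every product of two elements of {g, j, m, w} (read from the table) lies in {g, j, m, w}, so the set is closed.
In a finite group, a nonempty closed subset is a subgroup. So {g, j, m, w} ≤ H.
(Structurally, H here is isomorphic to Z_2 x Z_4.)

Yes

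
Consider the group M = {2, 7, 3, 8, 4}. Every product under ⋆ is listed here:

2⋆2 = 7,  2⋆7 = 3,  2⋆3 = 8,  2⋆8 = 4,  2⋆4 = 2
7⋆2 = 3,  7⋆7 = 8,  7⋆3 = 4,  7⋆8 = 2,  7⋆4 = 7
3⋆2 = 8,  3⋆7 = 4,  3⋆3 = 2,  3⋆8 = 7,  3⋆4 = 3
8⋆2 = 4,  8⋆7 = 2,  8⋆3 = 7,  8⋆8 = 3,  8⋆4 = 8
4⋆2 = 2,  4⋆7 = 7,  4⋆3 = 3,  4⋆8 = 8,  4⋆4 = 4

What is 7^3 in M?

7^1 = 7
7^2 = 7 ⋆ 7 = 8
7^3 = 8 ⋆ 7 = 2

2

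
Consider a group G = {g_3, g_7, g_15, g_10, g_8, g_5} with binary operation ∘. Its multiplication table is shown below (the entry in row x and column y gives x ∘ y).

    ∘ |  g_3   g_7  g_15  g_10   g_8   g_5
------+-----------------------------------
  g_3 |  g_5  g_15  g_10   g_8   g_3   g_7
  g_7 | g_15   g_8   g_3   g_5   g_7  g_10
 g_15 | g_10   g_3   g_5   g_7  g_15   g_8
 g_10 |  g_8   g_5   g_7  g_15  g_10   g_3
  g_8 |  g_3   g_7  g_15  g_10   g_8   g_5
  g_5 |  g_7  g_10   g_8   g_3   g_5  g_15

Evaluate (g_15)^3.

g_8

g_15^1 = g_15
g_15^2 = g_15 ∘ g_15 = g_5
g_15^3 = g_5 ∘ g_15 = g_8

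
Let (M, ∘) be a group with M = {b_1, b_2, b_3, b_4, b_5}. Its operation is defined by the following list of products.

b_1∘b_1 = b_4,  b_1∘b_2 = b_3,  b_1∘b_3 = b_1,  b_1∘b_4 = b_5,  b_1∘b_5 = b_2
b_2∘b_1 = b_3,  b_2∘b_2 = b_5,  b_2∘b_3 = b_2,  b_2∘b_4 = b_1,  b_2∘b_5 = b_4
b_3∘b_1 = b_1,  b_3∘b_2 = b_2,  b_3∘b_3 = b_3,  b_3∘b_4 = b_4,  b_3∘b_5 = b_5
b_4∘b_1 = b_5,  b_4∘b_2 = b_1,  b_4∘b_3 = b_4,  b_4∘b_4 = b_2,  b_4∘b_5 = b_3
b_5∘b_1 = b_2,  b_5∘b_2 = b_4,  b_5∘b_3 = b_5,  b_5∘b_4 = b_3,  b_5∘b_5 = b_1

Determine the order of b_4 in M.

The identity element is b_3 (its row matches the header).
b_4^1 = b_4
b_4^2 = b_4 ∘ b_4 = b_2
b_4^3 = b_2 ∘ b_4 = b_1
b_4^4 = b_1 ∘ b_4 = b_5
b_4^5 = b_5 ∘ b_4 = b_3
The first power of b_4 equal to the identity is b_4^5, so ord(b_4) = 5.

5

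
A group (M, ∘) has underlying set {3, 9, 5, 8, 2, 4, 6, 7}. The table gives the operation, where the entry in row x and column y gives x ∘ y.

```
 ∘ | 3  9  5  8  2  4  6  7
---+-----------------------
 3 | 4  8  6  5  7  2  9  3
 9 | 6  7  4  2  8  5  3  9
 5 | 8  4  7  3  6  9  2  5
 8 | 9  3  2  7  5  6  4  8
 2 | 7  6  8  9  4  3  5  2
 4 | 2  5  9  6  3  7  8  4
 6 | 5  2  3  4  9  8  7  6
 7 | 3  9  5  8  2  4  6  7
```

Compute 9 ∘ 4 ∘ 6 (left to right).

9 ∘ 4 = 5
5 ∘ 6 = 2

2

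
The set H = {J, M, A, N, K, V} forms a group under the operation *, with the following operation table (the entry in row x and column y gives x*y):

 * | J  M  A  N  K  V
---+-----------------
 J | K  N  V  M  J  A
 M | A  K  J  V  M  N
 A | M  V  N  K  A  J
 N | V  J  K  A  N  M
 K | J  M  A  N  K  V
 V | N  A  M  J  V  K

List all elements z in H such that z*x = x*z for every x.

{K}

An element z is central iff its row equals its column in the table.
For A: A*V = J ≠ M = V*A, so A ∉ Z.
Checking each element this way leaves Z(H) = {K}.
(Structurally, H here is isomorphic to the symmetric group S_3.)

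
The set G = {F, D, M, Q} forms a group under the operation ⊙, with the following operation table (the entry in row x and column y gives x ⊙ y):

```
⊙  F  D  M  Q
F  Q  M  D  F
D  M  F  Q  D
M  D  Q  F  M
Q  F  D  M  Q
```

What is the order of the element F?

2

The identity element is Q (its row matches the header).
F^1 = F
F^2 = F ⊙ F = Q
The first power of F equal to the identity is F^2, so ord(F) = 2.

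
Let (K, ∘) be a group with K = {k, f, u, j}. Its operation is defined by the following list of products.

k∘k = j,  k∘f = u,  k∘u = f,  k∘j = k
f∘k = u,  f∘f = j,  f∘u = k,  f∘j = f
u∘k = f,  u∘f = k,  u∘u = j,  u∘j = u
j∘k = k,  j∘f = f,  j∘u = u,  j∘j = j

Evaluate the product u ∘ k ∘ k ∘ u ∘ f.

u ∘ k = f
f ∘ k = u
u ∘ u = j
j ∘ f = f

f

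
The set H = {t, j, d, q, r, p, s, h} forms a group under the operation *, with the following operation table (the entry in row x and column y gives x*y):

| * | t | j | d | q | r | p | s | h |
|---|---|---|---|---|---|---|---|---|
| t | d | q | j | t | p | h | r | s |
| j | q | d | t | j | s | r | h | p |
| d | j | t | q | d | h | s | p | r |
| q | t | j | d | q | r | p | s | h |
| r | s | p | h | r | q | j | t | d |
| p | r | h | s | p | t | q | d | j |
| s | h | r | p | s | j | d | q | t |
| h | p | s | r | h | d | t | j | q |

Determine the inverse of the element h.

First locate the identity: row q matches the header, so q is the identity.
Scan row h for q: h*h = q. Hence h^(-1) = h.

h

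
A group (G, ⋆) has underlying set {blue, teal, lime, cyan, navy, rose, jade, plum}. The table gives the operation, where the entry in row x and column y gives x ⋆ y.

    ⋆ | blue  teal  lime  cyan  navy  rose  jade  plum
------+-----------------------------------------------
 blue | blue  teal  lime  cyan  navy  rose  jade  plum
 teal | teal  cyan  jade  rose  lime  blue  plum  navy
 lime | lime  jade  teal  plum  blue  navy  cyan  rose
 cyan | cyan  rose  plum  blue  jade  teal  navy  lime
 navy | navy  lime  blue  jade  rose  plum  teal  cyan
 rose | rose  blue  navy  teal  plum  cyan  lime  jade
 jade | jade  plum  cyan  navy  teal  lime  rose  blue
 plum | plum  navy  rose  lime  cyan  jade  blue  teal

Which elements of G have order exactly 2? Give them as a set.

Identity is blue. Compute the order of each non-identity element by repeated multiplication:
  teal: teal → cyan → rose → blue  (order 4)
  lime: lime → teal → jade → cyan → plum → rose → navy → blue  (order 8)
  cyan: cyan → blue  (order 2)
  navy: navy → rose → plum → cyan → jade → teal → lime → blue  (order 8)
  rose: rose → cyan → teal → blue  (order 4)
  jade: jade → rose → lime → cyan → navy → teal → plum → blue  (order 8)
  plum: plum → teal → navy → cyan → lime → rose → jade → blue  (order 8)
Elements of order 2: {cyan}.

{cyan}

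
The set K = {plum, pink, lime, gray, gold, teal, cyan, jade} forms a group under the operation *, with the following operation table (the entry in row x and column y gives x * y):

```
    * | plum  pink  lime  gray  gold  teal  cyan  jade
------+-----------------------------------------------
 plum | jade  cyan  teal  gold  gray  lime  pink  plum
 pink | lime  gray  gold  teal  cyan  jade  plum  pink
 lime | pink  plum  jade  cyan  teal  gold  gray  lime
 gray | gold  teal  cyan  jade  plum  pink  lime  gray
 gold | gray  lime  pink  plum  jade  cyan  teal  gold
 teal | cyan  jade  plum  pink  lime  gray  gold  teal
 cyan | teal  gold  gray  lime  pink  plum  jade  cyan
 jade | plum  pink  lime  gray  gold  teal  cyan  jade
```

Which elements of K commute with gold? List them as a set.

Compare row gold with column gold entry by entry.
gray * gold = plum = gold * gray, so gray commutes with gold.
lime * gold = teal but gold * lime = pink, so lime does not.
Collecting the elements that commute with gold: C(gold) = {gold, gray, jade, plum}.
(Structurally, K here is isomorphic to the dihedral group D_4.)

{gold, gray, jade, plum}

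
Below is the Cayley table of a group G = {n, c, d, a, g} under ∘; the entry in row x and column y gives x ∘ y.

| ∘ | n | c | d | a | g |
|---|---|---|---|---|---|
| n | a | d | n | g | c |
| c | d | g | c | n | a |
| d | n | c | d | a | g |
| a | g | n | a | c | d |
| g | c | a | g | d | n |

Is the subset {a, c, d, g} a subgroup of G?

g ∘ g = n, which is not in {a, c, d, g}.
The subset is not closed under ∘, so it is not a subgroup.

No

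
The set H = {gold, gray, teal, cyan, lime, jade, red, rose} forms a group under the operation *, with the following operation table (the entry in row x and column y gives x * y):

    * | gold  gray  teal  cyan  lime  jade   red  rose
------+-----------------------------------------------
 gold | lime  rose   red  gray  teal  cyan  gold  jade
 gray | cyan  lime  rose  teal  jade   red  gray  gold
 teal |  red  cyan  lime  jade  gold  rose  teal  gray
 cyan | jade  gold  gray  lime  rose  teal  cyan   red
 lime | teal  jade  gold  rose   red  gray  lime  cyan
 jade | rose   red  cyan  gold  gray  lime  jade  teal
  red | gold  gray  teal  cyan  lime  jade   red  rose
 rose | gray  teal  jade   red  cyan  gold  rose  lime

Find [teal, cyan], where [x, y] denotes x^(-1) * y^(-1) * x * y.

Identity is red; from the table teal^(-1) = gold and cyan^(-1) = rose.
gold * rose = jade
jade * teal = cyan
cyan * cyan = lime

lime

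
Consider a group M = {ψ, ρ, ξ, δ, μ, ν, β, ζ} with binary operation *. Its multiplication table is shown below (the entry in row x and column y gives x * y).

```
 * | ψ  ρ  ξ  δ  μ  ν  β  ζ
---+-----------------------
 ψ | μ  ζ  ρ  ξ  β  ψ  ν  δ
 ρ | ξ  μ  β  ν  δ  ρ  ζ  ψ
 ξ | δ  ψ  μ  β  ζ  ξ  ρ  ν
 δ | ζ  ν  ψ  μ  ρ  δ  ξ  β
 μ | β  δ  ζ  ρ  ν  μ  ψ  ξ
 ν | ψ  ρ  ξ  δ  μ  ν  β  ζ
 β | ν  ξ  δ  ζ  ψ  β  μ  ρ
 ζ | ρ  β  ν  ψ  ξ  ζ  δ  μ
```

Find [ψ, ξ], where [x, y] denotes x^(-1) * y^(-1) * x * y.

Identity is ν; from the table ψ^(-1) = β and ξ^(-1) = ζ.
β * ζ = ρ
ρ * ψ = ξ
ξ * ξ = μ

μ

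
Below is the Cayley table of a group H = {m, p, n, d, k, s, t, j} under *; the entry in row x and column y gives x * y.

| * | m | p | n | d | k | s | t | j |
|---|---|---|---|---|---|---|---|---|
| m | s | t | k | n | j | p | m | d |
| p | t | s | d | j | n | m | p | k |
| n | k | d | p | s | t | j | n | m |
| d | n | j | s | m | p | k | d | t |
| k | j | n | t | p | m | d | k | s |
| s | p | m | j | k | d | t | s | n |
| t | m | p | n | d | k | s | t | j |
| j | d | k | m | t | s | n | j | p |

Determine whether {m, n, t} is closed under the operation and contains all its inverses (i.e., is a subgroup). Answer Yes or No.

m * m = s, which is not in {m, n, t}.
The subset is not closed under *, so it is not a subgroup.

No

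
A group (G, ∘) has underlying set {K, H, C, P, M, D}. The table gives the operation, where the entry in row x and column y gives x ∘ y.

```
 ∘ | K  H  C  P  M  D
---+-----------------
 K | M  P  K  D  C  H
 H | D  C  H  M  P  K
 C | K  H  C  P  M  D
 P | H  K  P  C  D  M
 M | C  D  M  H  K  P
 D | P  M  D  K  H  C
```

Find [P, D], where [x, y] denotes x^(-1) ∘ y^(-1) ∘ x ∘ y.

K

Identity is C; from the table P^(-1) = P and D^(-1) = D.
P ∘ D = M
M ∘ P = H
H ∘ D = K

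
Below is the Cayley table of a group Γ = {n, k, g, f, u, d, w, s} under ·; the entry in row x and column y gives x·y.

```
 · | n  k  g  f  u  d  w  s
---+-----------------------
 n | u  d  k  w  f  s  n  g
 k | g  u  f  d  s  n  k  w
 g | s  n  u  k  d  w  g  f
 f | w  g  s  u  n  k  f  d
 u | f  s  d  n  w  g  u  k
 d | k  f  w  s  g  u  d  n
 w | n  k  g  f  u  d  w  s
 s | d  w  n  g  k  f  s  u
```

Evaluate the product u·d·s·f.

u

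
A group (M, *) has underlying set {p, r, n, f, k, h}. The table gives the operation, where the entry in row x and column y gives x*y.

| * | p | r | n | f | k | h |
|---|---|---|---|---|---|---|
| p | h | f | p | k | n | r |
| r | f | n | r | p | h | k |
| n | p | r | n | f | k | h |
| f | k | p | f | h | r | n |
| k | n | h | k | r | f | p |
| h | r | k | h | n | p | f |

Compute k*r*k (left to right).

k*r = h
h*k = p

p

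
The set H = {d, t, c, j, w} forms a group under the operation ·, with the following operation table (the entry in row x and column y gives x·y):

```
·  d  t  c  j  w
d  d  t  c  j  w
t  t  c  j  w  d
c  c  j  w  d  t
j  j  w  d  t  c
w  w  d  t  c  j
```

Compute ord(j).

The identity element is d (its row matches the header).
j^1 = j
j^2 = j·j = t
j^3 = t·j = w
j^4 = w·j = c
j^5 = c·j = d
The first power of j equal to the identity is j^5, so ord(j) = 5.
(Structurally, H here is isomorphic to the cyclic group Z_5.)

5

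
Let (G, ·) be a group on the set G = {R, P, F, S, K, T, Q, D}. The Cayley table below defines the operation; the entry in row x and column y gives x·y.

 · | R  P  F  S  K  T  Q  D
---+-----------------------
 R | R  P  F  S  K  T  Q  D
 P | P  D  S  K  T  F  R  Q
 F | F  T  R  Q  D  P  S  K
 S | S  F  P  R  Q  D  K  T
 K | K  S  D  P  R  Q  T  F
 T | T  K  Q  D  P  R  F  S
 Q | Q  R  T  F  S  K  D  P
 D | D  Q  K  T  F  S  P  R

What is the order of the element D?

The identity element is R (its row matches the header).
D^1 = D
D^2 = D·D = R
The first power of D equal to the identity is D^2, so ord(D) = 2.

2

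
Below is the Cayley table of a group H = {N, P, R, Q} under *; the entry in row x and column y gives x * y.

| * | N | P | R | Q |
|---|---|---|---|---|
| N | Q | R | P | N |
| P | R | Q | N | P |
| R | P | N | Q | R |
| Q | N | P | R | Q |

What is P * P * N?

N

P * P = Q
Q * N = N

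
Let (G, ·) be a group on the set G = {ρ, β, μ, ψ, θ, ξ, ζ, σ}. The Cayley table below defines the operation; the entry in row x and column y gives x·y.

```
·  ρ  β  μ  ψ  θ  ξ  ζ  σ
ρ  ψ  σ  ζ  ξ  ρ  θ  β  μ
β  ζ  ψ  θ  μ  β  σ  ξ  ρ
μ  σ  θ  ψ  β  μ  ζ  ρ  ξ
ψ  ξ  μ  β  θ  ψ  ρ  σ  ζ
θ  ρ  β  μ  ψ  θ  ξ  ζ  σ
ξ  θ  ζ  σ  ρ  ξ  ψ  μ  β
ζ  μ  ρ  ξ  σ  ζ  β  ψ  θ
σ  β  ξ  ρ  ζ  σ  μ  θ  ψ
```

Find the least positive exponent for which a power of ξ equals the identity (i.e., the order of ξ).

4

The identity element is θ (its row matches the header).
ξ^1 = ξ
ξ^2 = ξ·ξ = ψ
ξ^3 = ψ·ξ = ρ
ξ^4 = ρ·ξ = θ
The first power of ξ equal to the identity is ξ^4, so ord(ξ) = 4.
(Structurally, G here is isomorphic to the quaternion group Q_8.)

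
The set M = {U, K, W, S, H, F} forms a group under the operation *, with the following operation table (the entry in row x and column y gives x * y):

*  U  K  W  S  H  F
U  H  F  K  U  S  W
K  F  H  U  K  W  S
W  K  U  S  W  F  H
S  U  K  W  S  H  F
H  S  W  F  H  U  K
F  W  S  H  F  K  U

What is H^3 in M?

H^1 = H
H^2 = H * H = U
H^3 = U * H = S

S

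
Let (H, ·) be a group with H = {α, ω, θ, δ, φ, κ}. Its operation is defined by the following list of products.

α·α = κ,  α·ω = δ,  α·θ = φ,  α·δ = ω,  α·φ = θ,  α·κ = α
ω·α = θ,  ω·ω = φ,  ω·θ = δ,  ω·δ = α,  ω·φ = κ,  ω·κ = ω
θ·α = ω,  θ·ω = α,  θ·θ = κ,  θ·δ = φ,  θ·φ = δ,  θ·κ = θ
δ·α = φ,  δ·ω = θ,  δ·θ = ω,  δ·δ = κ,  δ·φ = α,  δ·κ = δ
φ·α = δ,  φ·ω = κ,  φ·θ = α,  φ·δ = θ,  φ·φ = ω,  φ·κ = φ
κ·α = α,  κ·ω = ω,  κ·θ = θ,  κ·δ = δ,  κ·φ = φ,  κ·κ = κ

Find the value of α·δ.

Read row α, column δ: α·δ = ω.
(Structurally, H here is isomorphic to the symmetric group S_3.)

ω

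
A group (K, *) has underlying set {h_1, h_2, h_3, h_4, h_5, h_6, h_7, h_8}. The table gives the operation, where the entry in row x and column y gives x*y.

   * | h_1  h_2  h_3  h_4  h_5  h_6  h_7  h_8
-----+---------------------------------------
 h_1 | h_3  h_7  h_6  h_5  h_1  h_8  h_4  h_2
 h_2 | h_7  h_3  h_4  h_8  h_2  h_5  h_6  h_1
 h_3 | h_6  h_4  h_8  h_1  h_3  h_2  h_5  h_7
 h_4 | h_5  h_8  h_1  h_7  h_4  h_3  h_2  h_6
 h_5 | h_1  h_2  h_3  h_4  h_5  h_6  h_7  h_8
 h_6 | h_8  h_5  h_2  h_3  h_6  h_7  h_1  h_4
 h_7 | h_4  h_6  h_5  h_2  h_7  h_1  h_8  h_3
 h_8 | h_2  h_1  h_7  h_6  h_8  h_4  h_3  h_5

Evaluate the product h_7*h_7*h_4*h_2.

h_5

h_7*h_7 = h_8
h_8*h_4 = h_6
h_6*h_2 = h_5
(Structurally, K here is isomorphic to the cyclic group Z_8.)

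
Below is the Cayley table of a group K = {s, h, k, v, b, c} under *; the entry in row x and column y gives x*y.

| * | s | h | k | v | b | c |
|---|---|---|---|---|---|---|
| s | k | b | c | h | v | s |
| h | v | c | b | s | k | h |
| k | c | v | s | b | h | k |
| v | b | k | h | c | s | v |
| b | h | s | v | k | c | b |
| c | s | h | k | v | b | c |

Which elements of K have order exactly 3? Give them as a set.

{k, s}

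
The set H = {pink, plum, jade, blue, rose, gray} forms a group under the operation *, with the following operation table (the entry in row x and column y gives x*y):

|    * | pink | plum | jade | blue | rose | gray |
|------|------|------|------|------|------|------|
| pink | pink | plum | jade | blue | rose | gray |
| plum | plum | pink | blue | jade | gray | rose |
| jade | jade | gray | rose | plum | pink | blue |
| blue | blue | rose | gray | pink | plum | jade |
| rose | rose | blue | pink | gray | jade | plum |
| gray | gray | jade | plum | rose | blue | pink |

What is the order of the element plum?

The identity element is pink (its row matches the header).
plum^1 = plum
plum^2 = plum*plum = pink
The first power of plum equal to the identity is plum^2, so ord(plum) = 2.

2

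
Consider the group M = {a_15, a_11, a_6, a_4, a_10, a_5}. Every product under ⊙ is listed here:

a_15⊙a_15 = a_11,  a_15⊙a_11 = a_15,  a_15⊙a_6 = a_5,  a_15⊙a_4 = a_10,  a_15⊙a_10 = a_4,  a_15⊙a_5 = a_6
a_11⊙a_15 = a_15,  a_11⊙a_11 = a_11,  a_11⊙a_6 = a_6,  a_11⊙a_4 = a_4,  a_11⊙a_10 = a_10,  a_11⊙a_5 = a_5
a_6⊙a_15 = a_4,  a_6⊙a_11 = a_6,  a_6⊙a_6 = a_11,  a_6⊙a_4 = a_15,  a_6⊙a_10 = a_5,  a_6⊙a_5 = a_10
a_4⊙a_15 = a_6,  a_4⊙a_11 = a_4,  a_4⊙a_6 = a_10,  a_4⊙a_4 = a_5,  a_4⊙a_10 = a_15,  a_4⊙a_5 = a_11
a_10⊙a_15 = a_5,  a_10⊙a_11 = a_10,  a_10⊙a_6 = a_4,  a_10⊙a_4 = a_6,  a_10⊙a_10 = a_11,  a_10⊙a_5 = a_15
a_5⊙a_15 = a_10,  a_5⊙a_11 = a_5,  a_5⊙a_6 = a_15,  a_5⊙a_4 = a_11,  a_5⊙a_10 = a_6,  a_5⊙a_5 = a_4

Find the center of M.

{a_11}

An element z is central iff its row equals its column in the table.
For a_5: a_5 ⊙ a_6 = a_15 ≠ a_10 = a_6 ⊙ a_5, so a_5 ∉ Z.
Checking each element this way leaves Z(M) = {a_11}.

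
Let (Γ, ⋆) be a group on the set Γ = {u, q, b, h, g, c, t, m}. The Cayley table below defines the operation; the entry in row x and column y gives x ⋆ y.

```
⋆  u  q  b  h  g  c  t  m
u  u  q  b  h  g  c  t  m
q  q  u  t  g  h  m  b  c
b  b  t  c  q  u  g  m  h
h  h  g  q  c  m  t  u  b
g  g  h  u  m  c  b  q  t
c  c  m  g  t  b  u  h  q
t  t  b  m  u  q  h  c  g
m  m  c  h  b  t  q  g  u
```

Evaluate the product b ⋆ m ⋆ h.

c

b ⋆ m = h
h ⋆ h = c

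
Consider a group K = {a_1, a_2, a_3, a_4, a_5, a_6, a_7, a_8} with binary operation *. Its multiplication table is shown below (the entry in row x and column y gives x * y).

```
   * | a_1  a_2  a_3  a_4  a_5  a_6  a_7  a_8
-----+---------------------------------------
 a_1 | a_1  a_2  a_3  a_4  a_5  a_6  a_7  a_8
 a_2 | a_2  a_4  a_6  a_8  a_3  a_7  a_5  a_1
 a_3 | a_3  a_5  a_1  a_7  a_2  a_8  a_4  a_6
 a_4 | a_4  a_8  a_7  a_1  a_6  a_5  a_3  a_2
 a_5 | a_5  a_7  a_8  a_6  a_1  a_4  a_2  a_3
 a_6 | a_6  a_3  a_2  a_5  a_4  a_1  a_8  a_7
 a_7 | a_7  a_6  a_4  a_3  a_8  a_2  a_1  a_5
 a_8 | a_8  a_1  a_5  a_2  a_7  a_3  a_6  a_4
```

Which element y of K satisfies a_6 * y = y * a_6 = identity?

First locate the identity: row a_1 matches the header, so a_1 is the identity.
Scan row a_6 for a_1: a_6 * a_6 = a_1. Hence a_6^(-1) = a_6.
(Structurally, K here is isomorphic to the dihedral group D_4.)

a_6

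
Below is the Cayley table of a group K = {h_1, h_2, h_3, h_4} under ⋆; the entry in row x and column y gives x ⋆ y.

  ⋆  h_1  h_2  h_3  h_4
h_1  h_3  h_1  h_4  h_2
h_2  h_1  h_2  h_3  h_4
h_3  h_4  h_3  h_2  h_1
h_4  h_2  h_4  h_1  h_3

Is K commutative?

Yes

Check whether the table is symmetric across its main diagonal.
Every entry (row x, col y) equals the entry (row y, col x), so K is abelian.
(In fact K ≅ the cyclic group Z_4.)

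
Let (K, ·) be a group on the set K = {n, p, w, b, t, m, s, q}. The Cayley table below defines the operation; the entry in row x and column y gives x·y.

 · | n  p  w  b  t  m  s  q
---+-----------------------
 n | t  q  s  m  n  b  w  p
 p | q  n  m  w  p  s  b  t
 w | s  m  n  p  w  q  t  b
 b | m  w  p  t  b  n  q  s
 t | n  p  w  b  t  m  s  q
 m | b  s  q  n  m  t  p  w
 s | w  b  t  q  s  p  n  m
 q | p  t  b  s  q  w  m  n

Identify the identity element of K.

t

The identity e satisfies e·x = x for all x, so its row in the table reproduces the column headers.
Row t reads: n, p, w, b, t, m, s, q — exactly the header order. So t is the identity.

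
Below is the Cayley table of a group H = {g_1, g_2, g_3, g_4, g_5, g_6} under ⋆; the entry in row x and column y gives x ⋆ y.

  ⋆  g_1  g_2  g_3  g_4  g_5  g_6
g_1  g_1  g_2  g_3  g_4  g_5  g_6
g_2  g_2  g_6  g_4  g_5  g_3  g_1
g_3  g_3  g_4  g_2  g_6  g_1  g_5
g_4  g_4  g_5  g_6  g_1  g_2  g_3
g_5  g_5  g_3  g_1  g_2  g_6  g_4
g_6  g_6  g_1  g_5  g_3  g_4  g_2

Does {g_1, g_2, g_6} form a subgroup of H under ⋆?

Yes

{g_1, g_2, g_6} contains the identity g_1.
Checking products: every product of two elements of {g_1, g_2, g_6} (read from the table) lies in {g_1, g_2, g_6}, so the set is closed.
In a finite group, a nonempty closed subset is a subgroup. So {g_1, g_2, g_6} ≤ H.
(Structurally, H here is isomorphic to the cyclic group Z_6.)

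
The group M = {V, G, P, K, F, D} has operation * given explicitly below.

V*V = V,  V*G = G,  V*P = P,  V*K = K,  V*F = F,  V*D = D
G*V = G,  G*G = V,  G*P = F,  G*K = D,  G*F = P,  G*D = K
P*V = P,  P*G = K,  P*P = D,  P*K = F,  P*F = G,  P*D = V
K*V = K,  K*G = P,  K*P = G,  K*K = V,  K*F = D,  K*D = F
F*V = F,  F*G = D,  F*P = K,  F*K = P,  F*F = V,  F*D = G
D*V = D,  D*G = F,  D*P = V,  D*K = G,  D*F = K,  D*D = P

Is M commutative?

D*F = K but F*D = G.
Since D and F do not commute, M is not abelian.

No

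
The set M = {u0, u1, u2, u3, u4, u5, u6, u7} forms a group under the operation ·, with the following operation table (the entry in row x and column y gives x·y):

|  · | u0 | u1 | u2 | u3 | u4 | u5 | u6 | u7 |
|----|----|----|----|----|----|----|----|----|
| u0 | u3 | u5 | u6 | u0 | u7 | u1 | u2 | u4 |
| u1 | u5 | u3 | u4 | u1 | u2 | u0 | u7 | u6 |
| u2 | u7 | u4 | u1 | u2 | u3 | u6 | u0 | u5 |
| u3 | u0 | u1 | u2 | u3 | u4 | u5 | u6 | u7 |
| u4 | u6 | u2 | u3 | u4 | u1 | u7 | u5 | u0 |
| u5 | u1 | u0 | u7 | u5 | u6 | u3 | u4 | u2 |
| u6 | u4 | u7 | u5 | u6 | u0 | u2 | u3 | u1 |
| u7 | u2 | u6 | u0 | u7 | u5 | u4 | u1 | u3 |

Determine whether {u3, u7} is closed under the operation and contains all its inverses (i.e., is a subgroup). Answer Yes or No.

{u3, u7} contains the identity u3.
Checking products: every product of two elements of {u3, u7} (read from the table) lies in {u3, u7}, so the set is closed.
In a finite group, a nonempty closed subset is a subgroup. So {u3, u7} ≤ M.

Yes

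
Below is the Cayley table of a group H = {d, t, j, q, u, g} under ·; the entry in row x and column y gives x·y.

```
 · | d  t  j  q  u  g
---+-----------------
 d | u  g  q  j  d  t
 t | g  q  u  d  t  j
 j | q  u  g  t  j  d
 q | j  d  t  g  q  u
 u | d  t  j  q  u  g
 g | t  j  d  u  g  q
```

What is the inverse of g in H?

q

First locate the identity: row u matches the header, so u is the identity.
Scan row g for u: g·q = u. Hence g^(-1) = q.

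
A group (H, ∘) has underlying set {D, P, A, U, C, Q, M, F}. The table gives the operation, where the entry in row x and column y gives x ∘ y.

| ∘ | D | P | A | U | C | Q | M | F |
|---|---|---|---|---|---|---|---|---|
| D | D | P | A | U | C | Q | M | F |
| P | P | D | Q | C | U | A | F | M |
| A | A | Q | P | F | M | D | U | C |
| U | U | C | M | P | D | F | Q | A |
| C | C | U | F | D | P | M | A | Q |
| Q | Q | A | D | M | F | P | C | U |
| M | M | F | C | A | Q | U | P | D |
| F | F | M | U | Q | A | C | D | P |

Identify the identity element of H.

The identity e satisfies e ∘ x = x for all x, so its row in the table reproduces the column headers.
Row D reads: D, P, A, U, C, Q, M, F — exactly the header order. So D is the identity.
(Structurally, H here is isomorphic to the quaternion group Q_8.)

D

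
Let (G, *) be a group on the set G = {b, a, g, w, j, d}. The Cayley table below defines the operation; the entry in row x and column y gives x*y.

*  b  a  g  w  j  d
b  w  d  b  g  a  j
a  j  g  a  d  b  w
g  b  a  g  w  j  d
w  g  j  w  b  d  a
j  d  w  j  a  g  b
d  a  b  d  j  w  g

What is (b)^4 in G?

b^1 = b
b^2 = b*b = w
b^3 = w*b = g
b^4 = g*b = b
(Structurally, G here is isomorphic to the symmetric group S_3.)

b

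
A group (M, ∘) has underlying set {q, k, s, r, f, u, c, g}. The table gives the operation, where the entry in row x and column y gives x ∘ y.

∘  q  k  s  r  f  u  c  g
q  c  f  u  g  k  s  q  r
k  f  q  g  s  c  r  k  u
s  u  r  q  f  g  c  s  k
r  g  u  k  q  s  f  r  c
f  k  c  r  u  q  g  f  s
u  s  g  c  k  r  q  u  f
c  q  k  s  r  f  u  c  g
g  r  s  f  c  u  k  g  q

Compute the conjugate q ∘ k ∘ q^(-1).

The identity is c. In row q, the entry c sits in column q, so q^(-1) = q.
q ∘ k = f
f ∘ q = k
(Structurally, M here is isomorphic to the quaternion group Q_8.)

k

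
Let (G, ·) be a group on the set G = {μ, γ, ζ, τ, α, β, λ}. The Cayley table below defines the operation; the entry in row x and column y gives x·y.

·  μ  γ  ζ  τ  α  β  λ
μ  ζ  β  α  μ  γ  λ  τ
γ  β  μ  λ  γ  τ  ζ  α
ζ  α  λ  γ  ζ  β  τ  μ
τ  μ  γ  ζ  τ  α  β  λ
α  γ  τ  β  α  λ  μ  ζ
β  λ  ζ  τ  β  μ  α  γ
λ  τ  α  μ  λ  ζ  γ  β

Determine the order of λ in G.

The identity element is τ (its row matches the header).
λ^1 = λ
λ^2 = λ·λ = β
λ^3 = β·λ = γ
λ^4 = γ·λ = α
λ^5 = α·λ = ζ
λ^6 = ζ·λ = μ
λ^7 = μ·λ = τ
The first power of λ equal to the identity is λ^7, so ord(λ) = 7.
(Structurally, G here is isomorphic to the cyclic group Z_7.)

7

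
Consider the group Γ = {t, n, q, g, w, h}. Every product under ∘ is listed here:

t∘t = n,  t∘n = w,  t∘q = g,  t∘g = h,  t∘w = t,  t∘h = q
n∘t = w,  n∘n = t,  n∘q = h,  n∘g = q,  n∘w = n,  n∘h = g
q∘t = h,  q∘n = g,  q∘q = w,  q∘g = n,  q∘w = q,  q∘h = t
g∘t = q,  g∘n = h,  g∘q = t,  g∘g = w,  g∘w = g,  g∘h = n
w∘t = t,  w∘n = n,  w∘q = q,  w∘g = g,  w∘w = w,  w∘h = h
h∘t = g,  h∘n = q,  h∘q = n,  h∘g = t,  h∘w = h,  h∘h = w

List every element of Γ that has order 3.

Identity is w. Compute the order of each non-identity element by repeated multiplication:
  t: t → n → w  (order 3)
  n: n → t → w  (order 3)
  q: q → w  (order 2)
  g: g → w  (order 2)
  h: h → w  (order 2)
Elements of order 3: {n, t}.

{n, t}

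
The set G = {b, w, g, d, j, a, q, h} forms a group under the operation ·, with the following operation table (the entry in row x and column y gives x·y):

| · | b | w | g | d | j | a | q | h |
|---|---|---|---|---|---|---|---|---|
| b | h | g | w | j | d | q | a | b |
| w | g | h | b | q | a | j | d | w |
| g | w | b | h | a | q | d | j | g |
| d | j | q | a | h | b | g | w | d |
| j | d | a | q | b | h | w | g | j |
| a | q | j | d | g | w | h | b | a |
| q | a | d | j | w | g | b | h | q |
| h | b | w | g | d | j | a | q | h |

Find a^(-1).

First locate the identity: row h matches the header, so h is the identity.
Scan row a for h: a·a = h. Hence a^(-1) = a.

a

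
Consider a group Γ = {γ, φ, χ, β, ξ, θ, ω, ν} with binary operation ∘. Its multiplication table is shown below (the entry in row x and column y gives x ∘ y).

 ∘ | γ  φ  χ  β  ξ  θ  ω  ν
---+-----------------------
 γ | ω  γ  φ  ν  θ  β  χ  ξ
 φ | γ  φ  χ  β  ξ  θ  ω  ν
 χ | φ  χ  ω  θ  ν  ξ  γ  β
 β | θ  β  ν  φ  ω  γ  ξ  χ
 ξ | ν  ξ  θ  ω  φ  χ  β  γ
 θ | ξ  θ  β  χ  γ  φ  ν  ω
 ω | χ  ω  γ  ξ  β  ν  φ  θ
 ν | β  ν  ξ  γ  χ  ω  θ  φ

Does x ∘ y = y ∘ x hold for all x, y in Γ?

γ ∘ ξ = θ but ξ ∘ γ = ν.
Since γ and ξ do not commute, Γ is not abelian.

No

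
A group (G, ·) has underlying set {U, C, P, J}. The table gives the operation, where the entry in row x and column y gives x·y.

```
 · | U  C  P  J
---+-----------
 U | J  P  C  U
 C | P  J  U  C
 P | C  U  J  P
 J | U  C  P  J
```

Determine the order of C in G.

The identity element is J (its row matches the header).
C^1 = C
C^2 = C·C = J
The first power of C equal to the identity is C^2, so ord(C) = 2.

2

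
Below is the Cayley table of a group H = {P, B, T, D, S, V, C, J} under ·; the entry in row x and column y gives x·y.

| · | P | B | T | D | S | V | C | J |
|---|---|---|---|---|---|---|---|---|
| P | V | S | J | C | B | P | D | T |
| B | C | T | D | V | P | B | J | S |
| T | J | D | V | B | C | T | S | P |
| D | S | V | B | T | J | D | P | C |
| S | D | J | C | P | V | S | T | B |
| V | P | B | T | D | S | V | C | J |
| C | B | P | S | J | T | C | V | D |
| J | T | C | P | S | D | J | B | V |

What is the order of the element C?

2

The identity element is V (its row matches the header).
C^1 = C
C^2 = C·C = V
The first power of C equal to the identity is C^2, so ord(C) = 2.
(Structurally, H here is isomorphic to the dihedral group D_4.)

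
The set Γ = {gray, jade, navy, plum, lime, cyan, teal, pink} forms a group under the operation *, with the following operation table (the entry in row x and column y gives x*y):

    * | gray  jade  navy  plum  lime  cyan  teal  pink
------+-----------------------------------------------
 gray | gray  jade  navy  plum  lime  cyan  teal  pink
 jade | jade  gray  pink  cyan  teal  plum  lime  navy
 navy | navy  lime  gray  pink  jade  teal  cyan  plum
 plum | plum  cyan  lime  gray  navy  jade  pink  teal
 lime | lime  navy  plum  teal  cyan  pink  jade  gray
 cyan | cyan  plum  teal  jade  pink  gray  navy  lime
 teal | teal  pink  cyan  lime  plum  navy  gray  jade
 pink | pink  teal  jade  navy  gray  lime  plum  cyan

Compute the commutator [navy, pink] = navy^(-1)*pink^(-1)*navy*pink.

Identity is gray; from the table navy^(-1) = navy and pink^(-1) = lime.
navy*lime = jade
jade*navy = pink
pink*pink = cyan

cyan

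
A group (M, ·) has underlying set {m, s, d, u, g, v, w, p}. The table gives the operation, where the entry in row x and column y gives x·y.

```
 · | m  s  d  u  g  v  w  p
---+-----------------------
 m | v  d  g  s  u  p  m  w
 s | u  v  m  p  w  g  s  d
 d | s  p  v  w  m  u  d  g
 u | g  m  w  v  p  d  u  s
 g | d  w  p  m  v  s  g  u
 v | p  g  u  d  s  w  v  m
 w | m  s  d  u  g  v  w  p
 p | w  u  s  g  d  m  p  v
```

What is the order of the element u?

4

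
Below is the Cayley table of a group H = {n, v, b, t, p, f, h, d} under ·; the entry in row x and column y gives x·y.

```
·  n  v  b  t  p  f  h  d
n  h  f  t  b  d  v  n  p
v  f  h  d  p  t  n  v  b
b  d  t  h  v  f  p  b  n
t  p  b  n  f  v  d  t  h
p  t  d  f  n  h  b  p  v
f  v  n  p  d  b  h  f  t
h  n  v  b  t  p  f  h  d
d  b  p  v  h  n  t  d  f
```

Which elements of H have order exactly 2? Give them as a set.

{b, f, n, p, v}

Identity is h. Compute the order of each non-identity element by repeated multiplication:
  n: n → h  (order 2)
  v: v → h  (order 2)
  b: b → h  (order 2)
  t: t → f → d → h  (order 4)
  p: p → h  (order 2)
  f: f → h  (order 2)
  d: d → f → t → h  (order 4)
Elements of order 2: {b, f, n, p, v}.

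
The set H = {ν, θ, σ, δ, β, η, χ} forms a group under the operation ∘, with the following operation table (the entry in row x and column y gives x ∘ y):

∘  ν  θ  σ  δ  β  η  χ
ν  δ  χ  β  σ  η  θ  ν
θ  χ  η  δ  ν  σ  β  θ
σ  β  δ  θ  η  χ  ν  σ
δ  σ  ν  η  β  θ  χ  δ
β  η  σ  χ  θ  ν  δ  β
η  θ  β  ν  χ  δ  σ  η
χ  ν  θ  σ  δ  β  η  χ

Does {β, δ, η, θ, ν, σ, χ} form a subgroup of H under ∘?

{β, δ, η, θ, ν, σ, χ} contains the identity χ.
Checking products: every product of two elements of {β, δ, η, θ, ν, σ, χ} (read from the table) lies in {β, δ, η, θ, ν, σ, χ}, so the set is closed.
In a finite group, a nonempty closed subset is a subgroup. So {β, δ, η, θ, ν, σ, χ} ≤ H.

Yes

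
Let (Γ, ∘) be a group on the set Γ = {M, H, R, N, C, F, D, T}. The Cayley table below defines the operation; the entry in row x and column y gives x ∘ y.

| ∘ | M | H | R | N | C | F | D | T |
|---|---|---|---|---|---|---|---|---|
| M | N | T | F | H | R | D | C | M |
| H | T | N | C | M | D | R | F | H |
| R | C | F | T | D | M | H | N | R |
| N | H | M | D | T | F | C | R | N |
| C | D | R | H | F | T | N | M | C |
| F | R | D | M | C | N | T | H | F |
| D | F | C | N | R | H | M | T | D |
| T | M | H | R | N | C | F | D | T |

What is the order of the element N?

2

The identity element is T (its row matches the header).
N^1 = N
N^2 = N ∘ N = T
The first power of N equal to the identity is N^2, so ord(N) = 2.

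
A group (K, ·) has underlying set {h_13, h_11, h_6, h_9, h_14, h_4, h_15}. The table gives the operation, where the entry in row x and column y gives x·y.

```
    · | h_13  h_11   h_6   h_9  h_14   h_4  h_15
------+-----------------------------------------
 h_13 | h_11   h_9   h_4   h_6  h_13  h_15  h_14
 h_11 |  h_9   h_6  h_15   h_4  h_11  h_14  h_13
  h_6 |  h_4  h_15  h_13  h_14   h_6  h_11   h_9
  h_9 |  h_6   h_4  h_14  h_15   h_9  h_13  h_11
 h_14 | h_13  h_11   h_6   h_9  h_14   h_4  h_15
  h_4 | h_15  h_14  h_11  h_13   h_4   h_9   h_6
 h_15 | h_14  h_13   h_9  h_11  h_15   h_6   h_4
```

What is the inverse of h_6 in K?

h_9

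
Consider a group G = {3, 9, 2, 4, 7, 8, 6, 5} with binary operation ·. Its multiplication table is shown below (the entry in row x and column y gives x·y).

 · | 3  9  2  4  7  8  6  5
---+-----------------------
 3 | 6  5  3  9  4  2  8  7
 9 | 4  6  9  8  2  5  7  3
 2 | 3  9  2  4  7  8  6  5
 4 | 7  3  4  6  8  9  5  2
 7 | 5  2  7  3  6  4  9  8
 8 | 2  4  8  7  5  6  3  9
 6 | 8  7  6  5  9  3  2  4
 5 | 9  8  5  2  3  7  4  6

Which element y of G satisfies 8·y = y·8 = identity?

First locate the identity: row 2 matches the header, so 2 is the identity.
Scan row 8 for 2: 8·3 = 2. Hence 8^(-1) = 3.

3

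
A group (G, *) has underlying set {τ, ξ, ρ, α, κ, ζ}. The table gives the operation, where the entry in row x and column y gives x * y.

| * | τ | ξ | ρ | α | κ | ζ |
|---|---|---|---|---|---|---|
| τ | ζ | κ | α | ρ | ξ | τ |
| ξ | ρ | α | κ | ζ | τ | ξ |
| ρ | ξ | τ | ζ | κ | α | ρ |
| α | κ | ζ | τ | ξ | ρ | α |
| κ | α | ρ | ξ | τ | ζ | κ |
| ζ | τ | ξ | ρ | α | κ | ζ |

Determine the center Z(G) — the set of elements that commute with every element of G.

An element z is central iff its row equals its column in the table.
For ξ: ξ * τ = ρ ≠ κ = τ * ξ, so ξ ∉ Z.
Checking each element this way leaves Z(G) = {ζ}.

{ζ}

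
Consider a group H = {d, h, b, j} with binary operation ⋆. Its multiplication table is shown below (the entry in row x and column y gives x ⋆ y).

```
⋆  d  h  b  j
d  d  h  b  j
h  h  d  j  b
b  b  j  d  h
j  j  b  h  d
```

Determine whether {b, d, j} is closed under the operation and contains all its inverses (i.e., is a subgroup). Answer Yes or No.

b ⋆ j = h, which is not in {b, d, j}.
The subset is not closed under ⋆, so it is not a subgroup.

No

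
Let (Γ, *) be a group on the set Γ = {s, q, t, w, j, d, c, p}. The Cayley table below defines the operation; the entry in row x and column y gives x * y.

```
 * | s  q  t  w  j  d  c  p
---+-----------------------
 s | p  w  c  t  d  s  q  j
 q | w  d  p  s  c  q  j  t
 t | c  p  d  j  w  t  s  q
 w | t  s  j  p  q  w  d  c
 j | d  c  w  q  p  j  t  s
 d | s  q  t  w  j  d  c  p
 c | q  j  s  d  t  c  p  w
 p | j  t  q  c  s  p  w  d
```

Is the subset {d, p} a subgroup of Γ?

Yes

{d, p} contains the identity d.
Checking products: every product of two elements of {d, p} (read from the table) lies in {d, p}, so the set is closed.
In a finite group, a nonempty closed subset is a subgroup. So {d, p} ≤ Γ.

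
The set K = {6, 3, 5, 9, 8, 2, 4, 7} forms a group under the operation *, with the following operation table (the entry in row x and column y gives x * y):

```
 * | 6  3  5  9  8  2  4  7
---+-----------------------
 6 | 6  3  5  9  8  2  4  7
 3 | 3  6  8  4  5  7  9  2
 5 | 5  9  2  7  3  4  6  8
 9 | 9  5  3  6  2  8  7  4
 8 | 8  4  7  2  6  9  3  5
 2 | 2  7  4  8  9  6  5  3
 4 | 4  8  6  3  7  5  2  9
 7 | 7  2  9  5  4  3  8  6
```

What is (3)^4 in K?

3^1 = 3
3^2 = 3 * 3 = 6
3^3 = 6 * 3 = 3
3^4 = 3 * 3 = 6

6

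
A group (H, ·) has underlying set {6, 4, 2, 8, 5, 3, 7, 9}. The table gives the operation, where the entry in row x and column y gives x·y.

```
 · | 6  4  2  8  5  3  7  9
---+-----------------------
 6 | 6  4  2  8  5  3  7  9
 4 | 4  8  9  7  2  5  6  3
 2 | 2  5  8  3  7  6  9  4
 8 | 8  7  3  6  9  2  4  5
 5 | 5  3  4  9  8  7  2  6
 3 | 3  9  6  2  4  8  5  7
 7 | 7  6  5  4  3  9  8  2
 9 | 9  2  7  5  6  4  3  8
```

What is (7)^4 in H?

7^1 = 7
7^2 = 7·7 = 8
7^3 = 8·7 = 4
7^4 = 4·7 = 6

6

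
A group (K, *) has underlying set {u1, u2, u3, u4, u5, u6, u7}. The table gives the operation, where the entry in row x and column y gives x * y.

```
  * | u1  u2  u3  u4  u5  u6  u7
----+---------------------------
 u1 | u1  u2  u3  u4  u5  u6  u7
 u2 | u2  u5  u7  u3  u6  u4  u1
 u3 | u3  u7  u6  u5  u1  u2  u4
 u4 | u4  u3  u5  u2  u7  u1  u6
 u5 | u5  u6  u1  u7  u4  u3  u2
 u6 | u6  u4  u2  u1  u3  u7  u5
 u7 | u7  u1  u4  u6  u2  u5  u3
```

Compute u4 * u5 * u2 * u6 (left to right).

u6

u4 * u5 = u7
u7 * u2 = u1
u1 * u6 = u6
(Structurally, K here is isomorphic to the cyclic group Z_7.)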